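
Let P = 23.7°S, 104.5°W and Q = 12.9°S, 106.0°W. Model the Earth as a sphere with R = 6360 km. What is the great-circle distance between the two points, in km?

Haversine: a = sin²(Δφ/2)+cos φ₁ cos φ₂ sin²(Δλ/2) = 0.00901;  σ = 2·atan2(√a,√(1−a))
σ = 10.893° → d = Rσ = 6360·0.19012 = 1209 km

1209 km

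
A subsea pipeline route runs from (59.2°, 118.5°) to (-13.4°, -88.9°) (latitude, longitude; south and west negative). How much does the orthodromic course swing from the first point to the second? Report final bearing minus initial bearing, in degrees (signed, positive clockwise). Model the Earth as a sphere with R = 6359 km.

Initial bearing θ₁ = atan2(sin Δλ cos φ₂, cos φ₁ sin φ₂ − sin φ₁ cos φ₂ cos Δλ) = 35.69°
Final bearing θ₂ = (initial bearing from the destination back to the start) + 180° = 162.12°
Δθ = θ₂ − θ₁ = +126.4°

+126.4°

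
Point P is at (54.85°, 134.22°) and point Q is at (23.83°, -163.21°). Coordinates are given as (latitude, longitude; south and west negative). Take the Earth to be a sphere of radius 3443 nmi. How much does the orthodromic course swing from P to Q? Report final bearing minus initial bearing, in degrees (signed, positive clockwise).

Initial bearing θ₁ = atan2(sin Δλ cos φ₂, cos φ₁ sin φ₂ − sin φ₁ cos φ₂ cos Δλ) = 97.85°
Final bearing θ₂ = (initial bearing from the destination back to the start) + 180° = 141.43°
Δθ = θ₂ − θ₁ = +43.6°

+43.6°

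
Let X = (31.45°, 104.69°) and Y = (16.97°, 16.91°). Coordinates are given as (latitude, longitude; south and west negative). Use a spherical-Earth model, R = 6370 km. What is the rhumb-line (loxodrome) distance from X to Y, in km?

9012 km

Rhumb course C = atan2(Δλ, Δψ) with Δψ = ln[tan(π/4+φ₂/2)/tan(π/4+φ₁/2)] = -0.2781, Δλ = -1.5321 → C = 259.71°
d = R·|Δφ| / |cos C| = 6370·0.25272 / 0.17863 = 9012 km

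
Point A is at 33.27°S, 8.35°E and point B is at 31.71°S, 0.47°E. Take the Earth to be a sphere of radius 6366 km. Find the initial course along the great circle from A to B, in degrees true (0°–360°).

N = sin Δλ·cos φ₂ = -0.1166;  D = cos φ₁ sin φ₂ − sin φ₁ cos φ₂ cos Δλ = +0.0228
initial course = atan2(N, D) = 281.07°

281.1°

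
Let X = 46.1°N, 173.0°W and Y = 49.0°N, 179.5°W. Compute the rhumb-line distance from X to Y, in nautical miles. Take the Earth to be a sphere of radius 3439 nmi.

Rhumb course C = atan2(Δλ, Δψ) with Δψ = ln[tan(π/4+φ₂/2)/tan(π/4+φ₁/2)] = +0.0750, Δλ = -0.1134 → C = 303.48°
d = R·|Δφ| / |cos C| = 3439·0.05061 / 0.55157 = 316 nmi

316 nmi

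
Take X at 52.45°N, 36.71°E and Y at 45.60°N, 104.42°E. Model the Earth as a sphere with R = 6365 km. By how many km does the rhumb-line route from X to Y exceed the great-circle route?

174 km

Great circle: cos σ = sin φ₁ sin φ₂ + cos φ₁ cos φ₂ cos Δλ,  σ = 0.7551 rad → d_gc = 4806.4 km
Rhumb line: Δψ = -0.1827, q = Δφ/Δψ = 0.6543, d_rh = R√(Δφ²+q²Δλ²) = 4980.1 km
Excess = 4980.1 − 4806.4 = 173.7 ≈ 174 km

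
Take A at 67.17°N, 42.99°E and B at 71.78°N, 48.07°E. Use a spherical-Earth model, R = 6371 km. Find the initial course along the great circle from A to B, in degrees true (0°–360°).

18.8°

θ = atan2( sin Δλ·cos φ₂ ,  cos φ₁ sin φ₂ − sin φ₁ cos φ₂ cos Δλ )
  = atan2(+0.0277, +0.0815) = 18.76°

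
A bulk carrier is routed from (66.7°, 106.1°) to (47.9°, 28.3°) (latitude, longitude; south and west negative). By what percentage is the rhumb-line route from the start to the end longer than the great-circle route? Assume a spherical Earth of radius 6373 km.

6.0%

Great circle: σ = 0.7414 rad → d_gc = Rσ = 4725.1 km
Rhumb: Δφ = -0.3281, Δλ = -1.3579, Δψ = -0.6241, q = Δφ/Δψ = 0.5257 → d_rh = R√(Δφ²+q²Δλ²) = 5007.0 km
Excess = (5007.0 − 4725.1) / 4725.1 = 281.9 / 4725.1 = 5.97% ≈ 6.0%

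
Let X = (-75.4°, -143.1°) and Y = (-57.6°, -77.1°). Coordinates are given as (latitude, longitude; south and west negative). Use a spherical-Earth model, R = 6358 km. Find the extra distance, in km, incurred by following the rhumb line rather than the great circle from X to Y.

157 km

Great circle: cos σ = sin φ₁ sin φ₂ + cos φ₁ cos φ₂ cos Δλ,  σ = 0.5115 rad → d_gc = 3252.3 km
Rhumb line: Δψ = +0.8189, q = Δφ/Δψ = 0.3794, d_rh = R√(Δφ²+q²Δλ²) = 3409.1 km
Excess = 3409.1 − 3252.3 = 156.8 ≈ 157 km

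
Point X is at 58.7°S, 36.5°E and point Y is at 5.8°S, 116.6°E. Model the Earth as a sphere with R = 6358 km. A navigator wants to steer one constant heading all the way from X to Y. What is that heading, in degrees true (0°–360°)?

50.0°

Meridional parts: M(φ₁)=-1.2724, M(φ₂)=-0.1014 → ΔM = +1.1710;  Δλ = +1.3980 rad
tan C = Δλ / ΔM = +1.1938 → C = 50.05°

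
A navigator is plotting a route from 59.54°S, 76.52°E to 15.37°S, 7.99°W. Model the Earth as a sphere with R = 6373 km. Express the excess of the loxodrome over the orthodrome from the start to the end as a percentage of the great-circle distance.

Great circle: σ = 1.2920 rad → d_gc = Rσ = 8233.7 km
Rhumb: Δφ = +0.7709, Δλ = -1.4750, Δψ = +1.0295, q = Δφ/Δψ = 0.7488 → d_rh = R√(Δφ²+q²Δλ²) = 8584.1 km
Excess = (8584.1 − 8233.7) / 8233.7 = 350.4 / 8233.7 = 4.26% ≈ 4.3%

4.3%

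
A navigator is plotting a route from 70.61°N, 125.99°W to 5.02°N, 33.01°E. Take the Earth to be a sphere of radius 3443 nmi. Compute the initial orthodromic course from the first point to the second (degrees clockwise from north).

N = sin Δλ·cos φ₂ = +0.3570;  D = cos φ₁ sin φ₂ − sin φ₁ cos φ₂ cos Δλ = +0.9063
initial course = atan2(N, D) = 21.50°

21.5°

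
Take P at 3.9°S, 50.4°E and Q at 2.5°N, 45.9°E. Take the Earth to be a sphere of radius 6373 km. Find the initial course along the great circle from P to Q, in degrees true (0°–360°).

324.8°

N = sin Δλ·cos φ₂ = -0.0784;  D = cos φ₁ sin φ₂ − sin φ₁ cos φ₂ cos Δλ = +0.1113
initial course = atan2(N, D) = 324.83°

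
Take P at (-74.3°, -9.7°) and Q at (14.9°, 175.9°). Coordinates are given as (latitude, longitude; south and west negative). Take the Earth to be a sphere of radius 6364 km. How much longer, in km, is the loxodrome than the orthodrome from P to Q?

3308 km

Great circle: cos σ = sin φ₁ sin φ₂ + cos φ₁ cos φ₂ cos Δλ,  σ = 2.1034 rad → d_gc = 13386.2 km
Rhumb line: Δψ = +2.2445, q = Δφ/Δψ = 0.6936, d_rh = R√(Δφ²+q²Δλ²) = 16694.3 km
Excess = 16694.3 − 13386.2 = 3308.1 ≈ 3308 km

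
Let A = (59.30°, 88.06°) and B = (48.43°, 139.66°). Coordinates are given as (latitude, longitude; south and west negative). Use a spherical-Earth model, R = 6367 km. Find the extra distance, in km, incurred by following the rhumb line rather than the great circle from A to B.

Great circle: cos σ = sin φ₁ sin φ₂ + cos φ₁ cos φ₂ cos Δλ,  σ = 0.5477 rad → d_gc = 3487.30 km
Rhumb line: Δψ = -0.3240, q = Δφ/Δψ = 0.5855, d_rh = R√(Δφ²+q²Δλ²) = 3567.77 km
Excess = 3567.77 − 3487.30 = 80.47 ≈ 80 km

80 km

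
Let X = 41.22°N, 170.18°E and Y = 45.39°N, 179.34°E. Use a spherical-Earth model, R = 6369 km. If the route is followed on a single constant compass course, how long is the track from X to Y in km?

Rhumb course C = atan2(Δλ, Δψ) with Δψ = ln[tan(π/4+φ₂/2)/tan(π/4+φ₁/2)] = +0.1001, Δλ = +0.1599 → C = 57.96°
d = R·|Δφ| / |cos C| = 6369·0.07278 / 0.53058 = 874 km

874 km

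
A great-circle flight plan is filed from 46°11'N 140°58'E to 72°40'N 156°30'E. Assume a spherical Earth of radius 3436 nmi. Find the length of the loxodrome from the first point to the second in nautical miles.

1649 nmi

Rhumb course C = atan2(Δλ, Δψ) with Δψ = ln[tan(π/4+φ₂/2)/tan(π/4+φ₁/2)] = +0.9702, Δλ = +0.2711 → C = 15.61°
d = R·|Δφ| / |cos C| = 3436·0.46222 / 0.96310 = 1649 nmi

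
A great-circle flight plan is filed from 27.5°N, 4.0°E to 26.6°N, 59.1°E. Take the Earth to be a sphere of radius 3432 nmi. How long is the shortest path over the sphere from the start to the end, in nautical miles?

cos σ = sin φ₁ sin φ₂ + cos φ₁ cos φ₂ cos Δλ
      = sin(27.50°)sin(26.60°) + cos(27.50°)cos(26.60°)cos(55.10°) = 0.6605
σ = 48.659° → d = Rσ = 3432·0.84927 = 2915 nmi

2915 nmi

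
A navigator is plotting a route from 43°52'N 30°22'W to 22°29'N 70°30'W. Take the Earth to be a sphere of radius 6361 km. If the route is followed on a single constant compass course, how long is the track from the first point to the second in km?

4387 km

Δψ = ln[tan(π/4+φ₂/2)/tan(π/4+φ₁/2)] = -0.4508;  Δφ = -0.3732 rad,  Δλ = -0.7005 rad
q = Δφ/Δψ = 0.8279
d = R·√(Δφ² + q²Δλ²) = 6361·0.68963 = 4387 km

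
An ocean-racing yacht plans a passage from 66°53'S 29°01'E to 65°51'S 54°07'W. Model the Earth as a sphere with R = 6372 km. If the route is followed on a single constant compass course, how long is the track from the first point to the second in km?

Δψ = ln[tan(π/4+φ₂/2)/tan(π/4+φ₁/2)] = +0.0450;  Δφ = +0.0180 rad,  Δλ = -1.4510 rad
q = Δφ/Δψ = 0.4008
d = R·√(Δφ² + q²Δλ²) = 6372·0.58185 = 3708 km

3708 km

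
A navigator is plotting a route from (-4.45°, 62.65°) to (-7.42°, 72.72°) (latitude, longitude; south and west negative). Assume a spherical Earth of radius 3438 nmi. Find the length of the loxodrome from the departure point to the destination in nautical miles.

Δψ = ln[tan(π/4+φ₂/2)/tan(π/4+φ₁/2)] = -0.0521;  Δφ = -0.0518 rad,  Δλ = +0.1758 rad
q = Δφ/Δψ = 0.9945
d = R·√(Δφ² + q²Δλ²) = 3438·0.18232 = 627 nmi

627 nmi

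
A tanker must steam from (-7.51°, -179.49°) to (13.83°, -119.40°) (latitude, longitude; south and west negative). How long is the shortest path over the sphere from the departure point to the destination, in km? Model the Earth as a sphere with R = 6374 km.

cos σ = sin φ₁ sin φ₂ + cos φ₁ cos φ₂ cos Δλ
      = sin(-7.51°)sin(13.83°) + cos(-7.51°)cos(13.83°)cos(60.09°) = 0.4488
σ = 63.334° → d = Rσ = 6374·1.10539 = 7046 km

7046 km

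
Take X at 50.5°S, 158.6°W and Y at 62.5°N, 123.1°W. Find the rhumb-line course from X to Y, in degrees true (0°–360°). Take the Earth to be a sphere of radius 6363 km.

Δψ = ln[tan(π/4+φ₂/2)/tan(π/4+φ₁/2)] = +2.4321
Δλ = +0.6196 rad (taken the short way round)
course = atan2(Δλ, Δψ) = 14.29°

14.3°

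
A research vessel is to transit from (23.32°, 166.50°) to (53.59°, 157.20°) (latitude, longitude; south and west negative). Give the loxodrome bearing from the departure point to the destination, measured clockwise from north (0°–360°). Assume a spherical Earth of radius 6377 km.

Δψ = ln[tan(π/4+φ₂/2)/tan(π/4+φ₁/2)] = +0.6933
Δλ = -0.1623 rad (taken the short way round)
course = atan2(Δλ, Δψ) = 346.82°

346.8°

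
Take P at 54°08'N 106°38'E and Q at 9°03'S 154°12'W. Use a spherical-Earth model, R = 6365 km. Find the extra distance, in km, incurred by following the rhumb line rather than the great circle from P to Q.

357 km

Great circle: cos σ = sin φ₁ sin φ₂ + cos φ₁ cos φ₂ cos Δλ,  σ = 1.7922 rad → d_gc = 11407.7 km
Rhumb line: Δψ = -1.2868, q = Δφ/Δψ = 0.8570, d_rh = R√(Δφ²+q²Δλ²) = 11764.5 km
Excess = 11764.5 − 11407.7 = 356.8 ≈ 357 km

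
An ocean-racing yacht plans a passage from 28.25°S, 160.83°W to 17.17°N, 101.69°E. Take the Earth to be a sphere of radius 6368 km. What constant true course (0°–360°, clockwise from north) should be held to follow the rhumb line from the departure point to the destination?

295.7°

Δψ = ln[tan(π/4+φ₂/2)/tan(π/4+φ₁/2)] = +0.8186
Δλ = -1.7013 rad (taken the short way round)
course = atan2(Δλ, Δψ) = 295.69°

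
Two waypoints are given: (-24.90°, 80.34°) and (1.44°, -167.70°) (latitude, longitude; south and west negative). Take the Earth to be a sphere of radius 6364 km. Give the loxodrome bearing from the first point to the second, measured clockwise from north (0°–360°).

76.4°

Meridional parts: M(φ₁)=-0.4490, M(φ₂)=+0.0251 → ΔM = +0.4741;  Δλ = +1.9541 rad
tan C = Δλ / ΔM = +4.1218 → C = 76.36°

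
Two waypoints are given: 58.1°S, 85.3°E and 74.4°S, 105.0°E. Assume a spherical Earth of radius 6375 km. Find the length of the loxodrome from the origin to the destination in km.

Rhumb course C = atan2(Δλ, Δψ) with Δψ = ln[tan(π/4+φ₂/2)/tan(π/4+φ₁/2)] = -0.7354, Δλ = +0.3438 → C = 154.94°
d = R·|Δφ| / |cos C| = 6375·0.28449 / 0.90589 = 2002 km

2002 km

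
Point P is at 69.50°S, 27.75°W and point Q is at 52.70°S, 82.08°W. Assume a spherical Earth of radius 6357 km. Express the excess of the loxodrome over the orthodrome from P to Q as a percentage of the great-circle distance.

Great circle: σ = 0.5179 rad → d_gc = Rσ = 3292.5 km
Rhumb: Δφ = +0.2932, Δλ = -0.9482, Δψ = +0.6240, q = Δφ/Δψ = 0.4699 → d_rh = R√(Δφ²+q²Δλ²) = 3390.7 km
Excess = (3390.7 − 3292.5) / 3292.5 = 98.2 / 3292.5 = 2.98% ≈ 3.0%

3.0%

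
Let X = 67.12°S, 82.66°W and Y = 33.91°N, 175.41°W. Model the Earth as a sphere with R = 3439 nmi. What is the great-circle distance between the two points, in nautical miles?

7321 nmi

cos σ = sin φ₁ sin φ₂ + cos φ₁ cos φ₂ cos Δλ
      = sin(-67.12°)sin(33.91°) + cos(-67.12°)cos(33.91°)cos(-92.75°) = -0.5295
σ = 121.970° → d = Rσ = 3439·2.12878 = 7321 nmi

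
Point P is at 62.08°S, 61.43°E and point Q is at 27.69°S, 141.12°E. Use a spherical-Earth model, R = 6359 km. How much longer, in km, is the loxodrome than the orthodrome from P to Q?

Great circle: cos σ = sin φ₁ sin φ₂ + cos φ₁ cos φ₂ cos Δλ,  σ = 1.0647 rad → d_gc = 6770.2 km
Rhumb line: Δψ = +0.8887, q = Δφ/Δψ = 0.6754, d_rh = R√(Δφ²+q²Δλ²) = 7088.8 km
Excess = 7088.8 − 6770.2 = 318.6 ≈ 319 km

319 km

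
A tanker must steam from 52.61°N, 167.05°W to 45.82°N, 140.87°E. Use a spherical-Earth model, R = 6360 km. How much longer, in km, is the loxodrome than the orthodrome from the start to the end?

78 km

Great circle: cos σ = sin φ₁ sin φ₂ + cos φ₁ cos φ₂ cos Δλ,  σ = 0.5919 rad → d_gc = 3764.6 km
Rhumb line: Δψ = -0.1818, q = Δφ/Δψ = 0.6518, d_rh = R√(Δφ²+q²Δλ²) = 3842.8 km
Excess = 3842.8 − 3764.6 = 78.2 ≈ 78 km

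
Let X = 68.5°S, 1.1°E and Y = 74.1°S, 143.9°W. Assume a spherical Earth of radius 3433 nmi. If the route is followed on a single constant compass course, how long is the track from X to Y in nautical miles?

2785 nmi

Δψ = ln[tan(π/4+φ₂/2)/tan(π/4+φ₁/2)] = -0.3071;  Δφ = -0.0977 rad,  Δλ = -2.5307 rad
q = Δφ/Δψ = 0.3182
d = R·√(Δφ² + q²Δλ²) = 3433·0.81130 = 2785 nmi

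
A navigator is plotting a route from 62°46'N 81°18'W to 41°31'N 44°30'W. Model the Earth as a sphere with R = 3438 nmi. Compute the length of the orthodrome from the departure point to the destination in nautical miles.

Haversine: a = sin²(Δφ/2)+cos φ₁ cos φ₂ sin²(Δλ/2) = 0.06814;  σ = 2·atan2(√a,√(1−a))
σ = 30.262° → d = Rσ = 3438·0.52817 = 1816 nmi

1816 nmi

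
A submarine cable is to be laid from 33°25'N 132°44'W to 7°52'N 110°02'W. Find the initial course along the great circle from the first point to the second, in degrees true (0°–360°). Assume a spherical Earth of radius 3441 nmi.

θ = atan2( sin Δλ·cos φ₂ ,  cos φ₁ sin φ₂ − sin φ₁ cos φ₂ cos Δλ )
  = atan2(+0.3823, -0.3890) = 135.50°

135.5°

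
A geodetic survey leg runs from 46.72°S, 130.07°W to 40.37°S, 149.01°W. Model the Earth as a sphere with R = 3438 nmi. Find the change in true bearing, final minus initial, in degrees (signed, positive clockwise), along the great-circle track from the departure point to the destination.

+13.1°

At departure: θ₁ = atan2(sin Δλ cos φ₂, cos φ₁ sin φ₂ − sin φ₁ cos φ₂ cos Δλ) = 288.05°
At arrival: θ₂ = atan2(sin Δλ cos φ₁, −cos φ₂ sin φ₁ + sin φ₂ cos φ₁ cos Δλ) = 301.18°
Δθ = θ₂ − θ₁ = +13.1°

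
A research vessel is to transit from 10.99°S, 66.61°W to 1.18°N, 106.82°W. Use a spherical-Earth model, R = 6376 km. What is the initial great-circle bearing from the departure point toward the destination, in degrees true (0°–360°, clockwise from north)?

284.4°

N = sin Δλ·cos φ₂ = -0.6455;  D = cos φ₁ sin φ₂ − sin φ₁ cos φ₂ cos Δλ = +0.1658
initial course = atan2(N, D) = 284.40°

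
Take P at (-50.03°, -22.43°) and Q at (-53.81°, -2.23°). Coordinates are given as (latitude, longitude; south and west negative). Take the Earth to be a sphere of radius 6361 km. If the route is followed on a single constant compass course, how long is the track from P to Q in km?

Δψ = ln[tan(π/4+φ₂/2)/tan(π/4+φ₁/2)] = -0.1071;  Δφ = -0.0660 rad,  Δλ = +0.3526 rad
q = Δφ/Δψ = 0.6163
d = R·√(Δφ² + q²Δλ²) = 6361·0.22707 = 1444 km

1444 km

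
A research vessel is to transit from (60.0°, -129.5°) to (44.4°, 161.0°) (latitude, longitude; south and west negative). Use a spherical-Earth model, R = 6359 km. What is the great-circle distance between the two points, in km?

4775 km

cos σ = sin φ₁ sin φ₂ + cos φ₁ cos φ₂ cos Δλ
      = sin(60.00°)sin(44.40°) + cos(60.00°)cos(44.40°)cos(-69.50°) = 0.7310
σ = 43.027° → d = Rσ = 6359·0.75096 = 4775 km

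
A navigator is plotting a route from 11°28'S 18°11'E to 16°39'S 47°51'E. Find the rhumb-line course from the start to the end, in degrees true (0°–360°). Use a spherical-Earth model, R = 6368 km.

100.2°

Δψ = ln[tan(π/4+φ₂/2)/tan(π/4+φ₁/2)] = -0.0933
Δλ = +0.5178 rad (taken the short way round)
course = atan2(Δλ, Δψ) = 100.21°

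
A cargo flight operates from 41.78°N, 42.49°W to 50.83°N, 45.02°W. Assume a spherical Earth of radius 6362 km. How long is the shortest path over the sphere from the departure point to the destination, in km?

1023 km

Haversine: a = sin²(Δφ/2)+cos φ₁ cos φ₂ sin²(Δλ/2) = 0.00645;  σ = 2·atan2(√a,√(1−a))
σ = 9.216° → d = Rσ = 6362·0.16084 = 1023 km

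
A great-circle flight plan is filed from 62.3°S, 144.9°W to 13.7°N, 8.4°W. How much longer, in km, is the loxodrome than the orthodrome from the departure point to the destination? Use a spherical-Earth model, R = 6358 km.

Great circle: cos σ = sin φ₁ sin φ₂ + cos φ₁ cos φ₂ cos Δλ,  σ = 2.1380 rad → d_gc = 13593.5 km
Rhumb line: Δψ = +1.6416, q = Δφ/Δψ = 0.8080, d_rh = R√(Δφ²+q²Δλ²) = 14863.4 km
Excess = 14863.4 − 13593.5 = 1269.9 ≈ 1270 km

1270 km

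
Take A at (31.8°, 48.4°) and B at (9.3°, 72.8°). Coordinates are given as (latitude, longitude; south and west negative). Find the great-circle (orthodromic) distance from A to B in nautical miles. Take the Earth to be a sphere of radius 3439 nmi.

cos σ = sin φ₁ sin φ₂ + cos φ₁ cos φ₂ cos Δλ
      = sin(31.80°)sin(9.30°) + cos(31.80°)cos(9.30°)cos(24.40°) = 0.8490
σ = 31.900° → d = Rσ = 3439·0.55677 = 1915 nmi

1915 nmi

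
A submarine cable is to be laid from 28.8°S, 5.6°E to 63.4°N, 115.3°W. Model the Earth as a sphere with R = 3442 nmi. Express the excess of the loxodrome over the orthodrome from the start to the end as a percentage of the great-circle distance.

Great circle: σ = 2.2553 rad → d_gc = Rσ = 7762.6 nmi
Rhumb: Δφ = +1.6092, Δλ = -2.1101, Δψ = +1.9675, q = Δφ/Δψ = 0.8179 → d_rh = R√(Δφ²+q²Δλ²) = 8121.9 nmi
Excess = (8121.9 − 7762.6) / 7762.6 = 359.3 / 7762.6 = 4.63% ≈ 4.6%

4.6%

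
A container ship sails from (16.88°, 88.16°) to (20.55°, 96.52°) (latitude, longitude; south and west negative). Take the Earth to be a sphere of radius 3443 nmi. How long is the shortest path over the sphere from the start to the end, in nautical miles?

524 nmi

cos σ = sin φ₁ sin φ₂ + cos φ₁ cos φ₂ cos Δλ
      = sin(16.88°)sin(20.55°) + cos(16.88°)cos(20.55°)cos(8.36°) = 0.9884
σ = 8.725° → d = Rσ = 3443·0.15228 = 524 nmi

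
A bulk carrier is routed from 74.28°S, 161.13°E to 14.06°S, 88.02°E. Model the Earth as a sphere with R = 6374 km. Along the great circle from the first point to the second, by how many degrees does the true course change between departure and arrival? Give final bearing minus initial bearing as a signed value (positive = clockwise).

+61.7°

Initial bearing θ₁ = atan2(sin Δλ cos φ₂, cos φ₁ sin φ₂ − sin φ₁ cos φ₂ cos Δλ) = 282.48°
Final bearing θ₂ = (initial bearing from the destination back to the start) + 180° = 344.17°
Δθ = θ₂ − θ₁ = +61.7°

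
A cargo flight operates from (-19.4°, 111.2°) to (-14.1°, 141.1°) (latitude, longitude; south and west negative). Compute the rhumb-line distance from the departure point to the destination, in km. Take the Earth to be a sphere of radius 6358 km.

Rhumb course C = atan2(Δλ, Δψ) with Δψ = ln[tan(π/4+φ₂/2)/tan(π/4+φ₁/2)] = +0.0966, Δλ = +0.5219 → C = 79.51°
d = R·|Δφ| / |cos C| = 6358·0.09250 / 0.18209 = 3230 km

3230 km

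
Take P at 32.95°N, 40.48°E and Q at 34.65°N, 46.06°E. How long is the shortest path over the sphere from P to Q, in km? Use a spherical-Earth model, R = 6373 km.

549 km

Haversine: a = sin²(Δφ/2)+cos φ₁ cos φ₂ sin²(Δλ/2) = 0.00186;  σ = 2·atan2(√a,√(1−a))
σ = 4.938° → d = Rσ = 6373·0.08618 = 549 km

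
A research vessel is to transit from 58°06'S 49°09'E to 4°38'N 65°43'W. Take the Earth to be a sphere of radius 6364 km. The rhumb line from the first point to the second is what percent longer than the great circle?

Great circle: σ = 1.8651 rad → d_gc = Rσ = 11869.4 km
Rhumb: Δφ = +1.0949, Δλ = -2.0048, Δψ = +1.3334, q = Δφ/Δψ = 0.8211 → d_rh = R√(Δφ²+q²Δλ²) = 12582.0 km
Excess = (12582.0 − 11869.4) / 11869.4 = 712.6 / 11869.4 = 6.00% ≈ 6.0%

6.0%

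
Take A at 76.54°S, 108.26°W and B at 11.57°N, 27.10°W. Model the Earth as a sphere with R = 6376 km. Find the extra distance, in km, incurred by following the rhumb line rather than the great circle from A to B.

421 km

Great circle: cos σ = sin φ₁ sin φ₂ + cos φ₁ cos φ₂ cos Δλ,  σ = 1.7315 rad → d_gc = 11040.0 km
Rhumb line: Δψ = +2.3404, q = Δφ/Δψ = 0.6571, d_rh = R√(Δφ²+q²Δλ²) = 11461.2 km
Excess = 11461.2 − 11040.0 = 421.2 ≈ 421 km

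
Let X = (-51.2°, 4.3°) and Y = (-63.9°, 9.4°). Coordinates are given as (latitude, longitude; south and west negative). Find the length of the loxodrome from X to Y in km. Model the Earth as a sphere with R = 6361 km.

Rhumb course C = atan2(Δλ, Δψ) with Δψ = ln[tan(π/4+φ₂/2)/tan(π/4+φ₁/2)] = -0.4183, Δλ = +0.0890 → C = 167.99°
d = R·|Δφ| / |cos C| = 6361·0.22166 / 0.97810 = 1442 km

1442 km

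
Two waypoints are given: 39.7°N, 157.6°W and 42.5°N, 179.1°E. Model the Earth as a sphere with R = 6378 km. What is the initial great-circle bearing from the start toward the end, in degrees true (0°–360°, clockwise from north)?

286.7°

N = sin Δλ·cos φ₂ = -0.2916;  D = cos φ₁ sin φ₂ − sin φ₁ cos φ₂ cos Δλ = +0.0873
initial course = atan2(N, D) = 286.66°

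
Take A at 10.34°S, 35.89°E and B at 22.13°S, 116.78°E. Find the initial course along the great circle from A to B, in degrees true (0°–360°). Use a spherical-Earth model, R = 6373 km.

110.6°

N = sin Δλ·cos φ₂ = +0.9146;  D = cos φ₁ sin φ₂ − sin φ₁ cos φ₂ cos Δλ = -0.3443
initial course = atan2(N, D) = 110.63°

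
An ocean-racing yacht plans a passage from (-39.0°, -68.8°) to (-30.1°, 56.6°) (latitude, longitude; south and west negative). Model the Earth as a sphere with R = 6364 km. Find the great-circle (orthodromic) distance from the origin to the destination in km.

Haversine: a = sin²(Δφ/2)+cos φ₁ cos φ₂ sin²(Δλ/2) = 0.53693;  σ = 2·atan2(√a,√(1−a))
σ = 94.236° → d = Rσ = 6364·1.64473 = 10467 km

10467 km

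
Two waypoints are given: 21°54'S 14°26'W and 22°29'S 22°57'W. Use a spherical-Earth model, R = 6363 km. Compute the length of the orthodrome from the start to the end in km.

878 km

Haversine: a = sin²(Δφ/2)+cos φ₁ cos φ₂ sin²(Δλ/2) = 0.00475;  σ = 2·atan2(√a,√(1−a))
σ = 7.906° → d = Rσ = 6363·0.13799 = 878 km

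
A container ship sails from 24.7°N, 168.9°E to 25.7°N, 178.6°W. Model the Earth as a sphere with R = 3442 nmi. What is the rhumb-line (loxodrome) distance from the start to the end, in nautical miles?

Rhumb course C = atan2(Δλ, Δψ) with Δψ = ln[tan(π/4+φ₂/2)/tan(π/4+φ₁/2)] = +0.0193, Δλ = +0.2182 → C = 84.95°
d = R·|Δφ| / |cos C| = 3442·0.01745 / 0.08807 = 682 nmi

682 nmi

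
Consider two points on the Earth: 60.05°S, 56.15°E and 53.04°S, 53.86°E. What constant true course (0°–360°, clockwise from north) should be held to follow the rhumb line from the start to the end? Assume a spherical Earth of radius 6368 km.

Meridional parts: M(φ₁)=-1.3187, M(φ₂)=-1.0960 → ΔM = +0.2227;  Δλ = -0.0400 rad
tan C = Δλ / ΔM = -0.1795 → C = 349.83°

349.8°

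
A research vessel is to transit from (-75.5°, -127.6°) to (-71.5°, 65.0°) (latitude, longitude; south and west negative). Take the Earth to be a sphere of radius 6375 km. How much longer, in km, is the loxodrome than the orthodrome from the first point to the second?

Great circle: cos σ = sin φ₁ sin φ₂ + cos φ₁ cos φ₂ cos Δλ,  σ = 0.5724 rad → d_gc = 3649.3 km
Rhumb line: Δψ = +0.2470, q = Δφ/Δψ = 0.2826, d_rh = R√(Δφ²+q²Δλ²) = 5283.1 km
Excess = 5283.1 − 3649.3 = 1633.8 ≈ 1634 km

1634 km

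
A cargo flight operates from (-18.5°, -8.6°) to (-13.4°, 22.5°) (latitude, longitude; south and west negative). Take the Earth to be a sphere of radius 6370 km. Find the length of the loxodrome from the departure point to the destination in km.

Rhumb course C = atan2(Δλ, Δψ) with Δψ = ln[tan(π/4+φ₂/2)/tan(π/4+φ₁/2)] = +0.0926, Δλ = +0.5428 → C = 80.32°
d = R·|Δφ| / |cos C| = 6370·0.08901 / 0.16819 = 3371 km

3371 km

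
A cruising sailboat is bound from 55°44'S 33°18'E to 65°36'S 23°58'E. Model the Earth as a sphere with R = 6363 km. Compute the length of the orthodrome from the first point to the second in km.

Haversine: a = sin²(Δφ/2)+cos φ₁ cos φ₂ sin²(Δλ/2) = 0.00894;  σ = 2·atan2(√a,√(1−a))
σ = 10.848° → d = Rσ = 6363·0.18933 = 1205 km

1205 km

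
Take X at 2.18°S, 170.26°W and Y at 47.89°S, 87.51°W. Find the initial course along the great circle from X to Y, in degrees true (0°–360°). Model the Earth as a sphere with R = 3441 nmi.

138.0°

θ = atan2( sin Δλ·cos φ₂ ,  cos φ₁ sin φ₂ − sin φ₁ cos φ₂ cos Δλ )
  = atan2(+0.6652, -0.7381) = 137.97°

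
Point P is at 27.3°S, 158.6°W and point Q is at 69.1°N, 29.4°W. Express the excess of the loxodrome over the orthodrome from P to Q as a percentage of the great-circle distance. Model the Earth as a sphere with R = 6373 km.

7.4%

Great circle: σ = 2.2508 rad → d_gc = Rσ = 14344.6 km
Rhumb: Δφ = +1.6825, Δλ = +2.2550, Δψ = +2.1860, q = Δφ/Δψ = 0.7697 → d_rh = R√(Δφ²+q²Δλ²) = 15404.9 km
Excess = (15404.9 − 14344.6) / 14344.6 = 1060.3 / 14344.6 = 7.39% ≈ 7.4%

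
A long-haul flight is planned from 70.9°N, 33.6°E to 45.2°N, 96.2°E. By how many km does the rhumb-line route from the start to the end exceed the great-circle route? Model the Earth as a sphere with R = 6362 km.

Great circle: cos σ = sin φ₁ sin φ₂ + cos φ₁ cos φ₂ cos Δλ,  σ = 0.6815 rad → d_gc = 4335.8 km
Rhumb line: Δψ = -0.8960, q = Δφ/Δψ = 0.5006, d_rh = R√(Δφ²+q²Δλ²) = 4500.1 km
Excess = 4500.1 − 4335.8 = 164.3 ≈ 164 km

164 km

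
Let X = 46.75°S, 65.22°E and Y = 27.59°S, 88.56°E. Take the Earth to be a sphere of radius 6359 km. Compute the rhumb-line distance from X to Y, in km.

Rhumb course C = atan2(Δλ, Δψ) with Δψ = ln[tan(π/4+φ₂/2)/tan(π/4+φ₁/2)] = +0.4239, Δλ = +0.4074 → C = 43.86°
d = R·|Δφ| / |cos C| = 6359·0.33441 / 0.72107 = 2949 km

2949 km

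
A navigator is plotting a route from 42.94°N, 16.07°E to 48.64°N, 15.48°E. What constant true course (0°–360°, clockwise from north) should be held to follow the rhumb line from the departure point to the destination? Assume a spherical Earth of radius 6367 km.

Meridional parts: M(φ₁)=+0.8314, M(φ₂)=+0.9743 → ΔM = +0.1429;  Δλ = -0.0103 rad
tan C = Δλ / ΔM = -0.0721 → C = 355.88°

355.9°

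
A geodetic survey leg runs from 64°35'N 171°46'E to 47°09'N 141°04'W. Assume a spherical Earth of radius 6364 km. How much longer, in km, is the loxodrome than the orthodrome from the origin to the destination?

68 km

Great circle: cos σ = sin φ₁ sin φ₂ + cos φ₁ cos φ₂ cos Δλ,  σ = 0.5343 rad → d_gc = 3400.3 km
Rhumb line: Δψ = -0.5539, q = Δφ/Δψ = 0.5493, d_rh = R√(Δφ²+q²Δλ²) = 3468.6 km
Excess = 3468.6 − 3400.3 = 68.3 ≈ 68 km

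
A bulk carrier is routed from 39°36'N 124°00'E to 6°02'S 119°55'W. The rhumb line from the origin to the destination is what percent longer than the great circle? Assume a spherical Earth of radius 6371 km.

2.7%

Great circle: σ = 1.9866 rad → d_gc = Rσ = 12656.4 km
Rhumb: Δφ = -0.7965, Δλ = +2.0260, Δψ = -0.8593, q = Δφ/Δψ = 0.9268 → d_rh = R√(Δφ²+q²Δλ²) = 12995.1 km
Excess = (12995.1 − 12656.4) / 12656.4 = 338.7 / 12656.4 = 2.68% ≈ 2.7%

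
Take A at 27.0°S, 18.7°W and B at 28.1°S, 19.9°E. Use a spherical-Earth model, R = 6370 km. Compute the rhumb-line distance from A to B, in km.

Δψ = ln[tan(π/4+φ₂/2)/tan(π/4+φ₁/2)] = -0.0217;  Δφ = -0.0192 rad,  Δλ = +0.6737 rad
q = Δφ/Δψ = 0.8866
d = R·√(Δφ² + q²Δλ²) = 6370·0.59760 = 3807 km

3807 km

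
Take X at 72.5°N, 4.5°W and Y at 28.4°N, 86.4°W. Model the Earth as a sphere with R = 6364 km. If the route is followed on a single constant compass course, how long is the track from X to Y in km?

Δψ = ln[tan(π/4+φ₂/2)/tan(π/4+φ₁/2)] = -1.3540;  Δφ = -0.7697 rad,  Δλ = -1.4294 rad
q = Δφ/Δψ = 0.5684
d = R·√(Δφ² + q²Δλ²) = 6364·1.11922 = 7123 km

7123 km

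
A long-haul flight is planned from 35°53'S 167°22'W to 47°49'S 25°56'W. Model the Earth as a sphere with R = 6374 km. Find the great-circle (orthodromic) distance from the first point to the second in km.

Haversine: a = sin²(Δφ/2)+cos φ₁ cos φ₂ sin²(Δλ/2) = 0.49553;  σ = 2·atan2(√a,√(1−a))
σ = 89.488° → d = Rσ = 6374·1.56186 = 9955 km

9955 km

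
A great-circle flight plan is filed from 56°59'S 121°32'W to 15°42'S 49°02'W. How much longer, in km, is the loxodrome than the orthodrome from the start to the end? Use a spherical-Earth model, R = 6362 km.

Great circle: cos σ = sin φ₁ sin φ₂ + cos φ₁ cos φ₂ cos Δλ,  σ = 1.1760 rad → d_gc = 7481.6 km
Rhumb line: Δψ = +0.9386, q = Δφ/Δψ = 0.7676, d_rh = R√(Δφ²+q²Δλ²) = 7694.3 km
Excess = 7694.3 − 7481.6 = 212.7 ≈ 213 km

213 km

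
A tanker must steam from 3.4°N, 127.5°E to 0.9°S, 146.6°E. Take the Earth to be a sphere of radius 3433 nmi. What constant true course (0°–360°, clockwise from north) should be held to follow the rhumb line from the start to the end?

Δψ = ln[tan(π/4+φ₂/2)/tan(π/4+φ₁/2)] = -0.0751
Δλ = +0.3334 rad (taken the short way round)
course = atan2(Δλ, Δψ) = 102.69°

102.7°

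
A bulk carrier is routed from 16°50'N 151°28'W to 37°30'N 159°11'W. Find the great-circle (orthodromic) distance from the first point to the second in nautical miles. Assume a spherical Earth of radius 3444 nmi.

1308 nmi

Haversine: a = sin²(Δφ/2)+cos φ₁ cos φ₂ sin²(Δλ/2) = 0.03561;  σ = 2·atan2(√a,√(1−a))
σ = 21.756° → d = Rσ = 3444·0.37971 = 1308 nmi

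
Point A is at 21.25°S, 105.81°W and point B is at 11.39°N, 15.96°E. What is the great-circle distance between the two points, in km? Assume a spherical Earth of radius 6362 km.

Haversine: a = sin²(Δφ/2)+cos φ₁ cos φ₂ sin²(Δλ/2) = 0.77631;  σ = 2·atan2(√a,√(1−a))
σ = 123.547° → d = Rσ = 6362·2.15631 = 13718 km

13718 km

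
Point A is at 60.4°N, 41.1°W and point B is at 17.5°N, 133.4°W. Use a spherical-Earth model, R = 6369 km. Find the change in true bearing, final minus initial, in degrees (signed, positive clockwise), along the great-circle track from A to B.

At departure: θ₁ = atan2(sin Δλ cos φ₂, cos φ₁ sin φ₂ − sin φ₁ cos φ₂ cos Δλ) = 280.80°
At arrival: θ₂ = atan2(sin Δλ cos φ₁, −cos φ₂ sin φ₁ + sin φ₂ cos φ₁ cos Δλ) = 210.58°
Δθ = θ₂ − θ₁ = -70.2°

-70.2°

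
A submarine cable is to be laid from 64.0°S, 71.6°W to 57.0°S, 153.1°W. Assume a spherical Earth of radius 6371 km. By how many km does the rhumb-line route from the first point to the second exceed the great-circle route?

Great circle: cos σ = sin φ₁ sin φ₂ + cos φ₁ cos φ₂ cos Δλ,  σ = 0.6615 rad → d_gc = 4214.3 km
Rhumb line: Δψ = +0.2492, q = Δφ/Δψ = 0.4902, d_rh = R√(Δφ²+q²Δλ²) = 4510.0 km
Excess = 4510.0 − 4214.3 = 295.7 ≈ 296 km

296 km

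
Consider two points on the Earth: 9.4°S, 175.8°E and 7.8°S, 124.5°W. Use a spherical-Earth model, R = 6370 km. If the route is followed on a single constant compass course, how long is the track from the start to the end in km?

6565 km

Δψ = ln[tan(π/4+φ₂/2)/tan(π/4+φ₁/2)] = +0.0282;  Δφ = +0.0279 rad,  Δλ = +1.0420 rad
q = Δφ/Δψ = 0.9887
d = R·√(Δφ² + q²Δλ²) = 6370·1.03059 = 6565 km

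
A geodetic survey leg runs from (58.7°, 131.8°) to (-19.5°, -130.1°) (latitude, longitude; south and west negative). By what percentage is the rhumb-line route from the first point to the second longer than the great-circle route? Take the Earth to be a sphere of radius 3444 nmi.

2.8%

Great circle: σ = 1.9329 rad → d_gc = Rσ = 6656.8 nmi
Rhumb: Δφ = -1.3648, Δλ = +1.7122, Δψ = -1.6196, q = Δφ/Δψ = 0.8427 → d_rh = R√(Δφ²+q²Δλ²) = 6840.3 nmi
Excess = (6840.3 − 6656.8) / 6656.8 = 183.5 / 6656.8 = 2.76% ≈ 2.8%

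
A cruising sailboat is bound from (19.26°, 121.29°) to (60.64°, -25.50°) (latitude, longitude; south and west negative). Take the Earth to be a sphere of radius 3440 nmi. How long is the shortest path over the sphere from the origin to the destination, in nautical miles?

5747 nmi

Haversine: a = sin²(Δφ/2)+cos φ₁ cos φ₂ sin²(Δλ/2) = 0.54988;  σ = 2·atan2(√a,√(1−a))
σ = 95.726° → d = Rσ = 3440·1.67073 = 5747 nmi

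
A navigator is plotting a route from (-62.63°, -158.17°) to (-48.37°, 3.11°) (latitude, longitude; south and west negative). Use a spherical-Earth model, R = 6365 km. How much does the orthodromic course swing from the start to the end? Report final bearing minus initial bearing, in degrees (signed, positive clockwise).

Initial bearing θ₁ = atan2(sin Δλ cos φ₂, cos φ₁ sin φ₂ − sin φ₁ cos φ₂ cos Δλ) = 166.71°
Final bearing θ₂ = (initial bearing from the destination back to the start) + 180° = 9.16°
Δθ = θ₂ − θ₁ = -157.5°

-157.5°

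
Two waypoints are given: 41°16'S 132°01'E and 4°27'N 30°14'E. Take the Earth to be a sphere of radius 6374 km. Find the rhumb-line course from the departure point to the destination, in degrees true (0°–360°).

Δψ = ln[tan(π/4+φ₂/2)/tan(π/4+φ₁/2)] = +0.8698
Δλ = -1.7765 rad (taken the short way round)
course = atan2(Δλ, Δψ) = 296.09°

296.1°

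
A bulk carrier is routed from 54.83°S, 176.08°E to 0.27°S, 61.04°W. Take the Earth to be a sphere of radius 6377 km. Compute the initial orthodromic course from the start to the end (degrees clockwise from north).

118.0°

N = sin Δλ·cos φ₂ = +0.8398;  D = cos φ₁ sin φ₂ − sin φ₁ cos φ₂ cos Δλ = -0.4465
initial course = atan2(N, D) = 118.00°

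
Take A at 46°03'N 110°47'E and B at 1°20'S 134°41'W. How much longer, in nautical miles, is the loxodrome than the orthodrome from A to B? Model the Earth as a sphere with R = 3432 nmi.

270 nmi

Great circle: cos σ = sin φ₁ sin φ₂ + cos φ₁ cos φ₂ cos Δλ,  σ = 1.8806 rad → d_gc = 6454.1 nmi
Rhumb line: Δψ = -0.9308, q = Δφ/Δψ = 0.8885, d_rh = R√(Δφ²+q²Δλ²) = 6723.8 nmi
Excess = 6723.8 − 6454.1 = 269.7 ≈ 270 nmi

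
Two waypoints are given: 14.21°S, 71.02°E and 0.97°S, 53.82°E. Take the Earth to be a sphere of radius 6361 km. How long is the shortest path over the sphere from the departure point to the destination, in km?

cos σ = sin φ₁ sin φ₂ + cos φ₁ cos φ₂ cos Δλ
      = sin(-14.21°)sin(-0.97°) + cos(-14.21°)cos(-0.97°)cos(-17.20°) = 0.9301
σ = 21.554° → d = Rσ = 6361·0.37619 = 2393 km

2393 km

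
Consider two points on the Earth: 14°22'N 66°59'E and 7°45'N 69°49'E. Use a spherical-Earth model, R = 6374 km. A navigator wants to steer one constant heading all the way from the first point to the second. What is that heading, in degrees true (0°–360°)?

Meridional parts: M(φ₁)=+0.2534, M(φ₂)=+0.1357 → ΔM = -0.1177;  Δλ = +0.0495 rad
tan C = Δλ / ΔM = -0.4200 → C = 157.22°

157.2°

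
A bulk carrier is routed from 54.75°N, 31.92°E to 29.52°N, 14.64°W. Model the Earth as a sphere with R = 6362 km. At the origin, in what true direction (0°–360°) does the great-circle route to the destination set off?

252.1°

N = sin Δλ·cos φ₂ = -0.6318;  D = cos φ₁ sin φ₂ − sin φ₁ cos φ₂ cos Δλ = -0.2042
initial course = atan2(N, D) = 252.09°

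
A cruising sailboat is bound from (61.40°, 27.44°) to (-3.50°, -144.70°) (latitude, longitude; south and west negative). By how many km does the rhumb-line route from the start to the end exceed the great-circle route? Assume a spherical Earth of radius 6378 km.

3271 km

Great circle: cos σ = sin φ₁ sin φ₂ + cos φ₁ cos φ₂ cos Δλ,  σ = 2.1258 rad → d_gc = 13558.1 km
Rhumb line: Δψ = -1.4280, q = Δφ/Δψ = 0.7932, d_rh = R√(Δφ²+q²Δλ²) = 16829.1 km
Excess = 16829.1 − 13558.1 = 3271.0 ≈ 3271 km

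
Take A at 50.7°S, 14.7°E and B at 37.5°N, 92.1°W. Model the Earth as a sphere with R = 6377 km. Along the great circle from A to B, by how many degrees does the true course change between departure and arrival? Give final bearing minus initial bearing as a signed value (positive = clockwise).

Initial bearing θ₁ = atan2(sin Δλ cos φ₂, cos φ₁ sin φ₂ − sin φ₁ cos φ₂ cos Δλ) = 285.33°
Final bearing θ₂ = (initial bearing from the destination back to the start) + 180° = 309.65°
Δθ = θ₂ − θ₁ = +24.3°

+24.3°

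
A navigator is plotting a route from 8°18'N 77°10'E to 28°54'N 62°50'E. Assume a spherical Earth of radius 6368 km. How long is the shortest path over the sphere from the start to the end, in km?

2736 km

cos σ = sin φ₁ sin φ₂ + cos φ₁ cos φ₂ cos Δλ
      = sin(8.30°)sin(28.90°) + cos(8.30°)cos(28.90°)cos(-14.33°) = 0.9091
σ = 24.620° → d = Rσ = 6368·0.42969 = 2736 km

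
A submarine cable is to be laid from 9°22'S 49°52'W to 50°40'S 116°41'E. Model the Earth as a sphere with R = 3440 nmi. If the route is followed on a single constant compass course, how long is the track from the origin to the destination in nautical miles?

8697 nmi

Δψ = ln[tan(π/4+φ₂/2)/tan(π/4+φ₁/2)] = -0.8647;  Δφ = -0.7208 rad,  Δλ = +2.9068 rad
q = Δφ/Δψ = 0.8336
d = R·√(Δφ² + q²Δλ²) = 3440·2.52811 = 8697 nmi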